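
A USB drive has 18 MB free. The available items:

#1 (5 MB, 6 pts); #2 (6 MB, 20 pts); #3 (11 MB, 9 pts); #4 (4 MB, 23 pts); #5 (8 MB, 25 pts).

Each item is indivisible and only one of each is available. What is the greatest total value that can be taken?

68 pts

Check high-value combinations within 18 MB:
- #2+#4+#5: size 6+4+8=18, value 20+23+25=68
- #1+#4+#5: size 5+4+8=17, value 6+23+25=54
- #1+#2+#4: size 5+6+4=15, value 6+20+23=49
- #4+#5: size 4+8=12, value 23+25=48
Best: 68 pts.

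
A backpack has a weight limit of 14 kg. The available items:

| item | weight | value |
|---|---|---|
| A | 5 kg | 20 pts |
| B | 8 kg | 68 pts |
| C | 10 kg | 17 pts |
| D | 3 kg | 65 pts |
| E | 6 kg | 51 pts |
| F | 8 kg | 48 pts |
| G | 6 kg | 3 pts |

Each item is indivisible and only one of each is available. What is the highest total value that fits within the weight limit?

Check high-value combinations within 14 kg:
- A+D+E: weight 5+3+6=14, value 20+65+51=136
- B+D: weight 8+3=11, value 68+65=133
- B+E: weight 8+6=14, value 68+51=119
Best: 136 pts.

136 pts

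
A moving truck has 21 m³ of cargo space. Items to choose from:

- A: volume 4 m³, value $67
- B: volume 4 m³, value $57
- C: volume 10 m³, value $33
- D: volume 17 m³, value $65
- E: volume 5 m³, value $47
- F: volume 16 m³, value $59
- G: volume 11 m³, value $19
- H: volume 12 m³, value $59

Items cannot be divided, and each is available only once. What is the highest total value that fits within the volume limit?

Check high-value combinations within 21 m³:
- A+B+H: volume 4+4+12=20, value 67+57+59=183
- A+E+H: volume 4+5+12=21, value 67+47+59=173
- A+B+E: volume 4+4+5=13, value 67+57+47=171
Best: $183.

$183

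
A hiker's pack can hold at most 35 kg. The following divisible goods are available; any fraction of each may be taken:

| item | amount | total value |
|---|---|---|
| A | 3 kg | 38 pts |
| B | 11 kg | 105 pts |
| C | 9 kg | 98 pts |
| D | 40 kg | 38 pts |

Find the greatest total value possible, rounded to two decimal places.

Take in order of value per unit:
- A (38/3 per unit): all 3 → value 38, running total 38.00
- C (98/9 per unit): all 9 → value 98, running total 136.00
- B (105/11 per unit): all 11 → value 105, running total 241.00
- D (38/40 per unit): 12 of 40 → value 12×38/40 = 11.4000, running total 252.40
Total 252.40.

252.40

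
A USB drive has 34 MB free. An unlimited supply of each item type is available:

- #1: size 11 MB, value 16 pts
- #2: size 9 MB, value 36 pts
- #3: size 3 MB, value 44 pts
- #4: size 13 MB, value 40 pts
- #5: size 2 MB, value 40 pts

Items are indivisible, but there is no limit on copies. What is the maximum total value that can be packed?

Best value-per-unit is #5 at 40/2, and filling with it alone uses size 17×2=34. No mix of the others beats 17×40 = 680.

680 pts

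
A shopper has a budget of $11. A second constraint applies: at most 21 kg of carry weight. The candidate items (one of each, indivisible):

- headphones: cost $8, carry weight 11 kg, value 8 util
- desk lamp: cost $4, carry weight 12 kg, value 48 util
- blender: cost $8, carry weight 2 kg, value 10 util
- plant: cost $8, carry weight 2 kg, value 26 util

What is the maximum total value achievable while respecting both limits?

48 util

Feasible sets respecting both limits:
- desk lamp: cost 4, carry weight 12, value 48
- plant: cost 8, carry weight 2, value 26
- blender: cost 8, carry weight 2, value 10
Best: 48 util.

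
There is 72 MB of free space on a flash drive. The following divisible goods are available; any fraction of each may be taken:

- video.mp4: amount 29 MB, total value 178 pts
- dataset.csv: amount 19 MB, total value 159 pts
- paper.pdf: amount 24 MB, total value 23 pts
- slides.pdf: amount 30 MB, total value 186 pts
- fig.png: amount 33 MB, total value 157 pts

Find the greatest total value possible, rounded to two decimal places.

486.17

Take in order of value per unit:
- dataset.csv (159/19 per unit): all 19 → value 159, running total 159.00
- slides.pdf (186/30 per unit): all 30 → value 186, running total 345.00
- video.mp4 (178/29 per unit): 23 of 29 → value 23×178/29 = 141.1724, running total 486.17
Total 486.17.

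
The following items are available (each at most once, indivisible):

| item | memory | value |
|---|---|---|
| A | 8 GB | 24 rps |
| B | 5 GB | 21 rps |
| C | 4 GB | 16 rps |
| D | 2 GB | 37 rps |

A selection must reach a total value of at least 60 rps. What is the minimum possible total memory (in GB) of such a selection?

10

Subsets with value ≥ 60, sorted by total memory:
- A+D: memory 10, value 61
- B+C+D: memory 11, value 74
- A+C+D: memory 14, value 77
Minimum memory: 10 GB.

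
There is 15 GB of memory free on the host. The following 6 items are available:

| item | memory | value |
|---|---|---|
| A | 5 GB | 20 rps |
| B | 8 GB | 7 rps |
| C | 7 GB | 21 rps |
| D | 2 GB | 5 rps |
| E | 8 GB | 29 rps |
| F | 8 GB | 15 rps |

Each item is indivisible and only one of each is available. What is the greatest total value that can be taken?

This is a 0/1 knapsack; check combinations near the capacity.
- A+D+E: memory 5+2+8=15, value 20+5+29=54
- C+E: memory 7+8=15, value 21+29=50
- A+E: memory 5+8=13, value 20+29=49
- A+C+D: memory 5+7+2=14, value 20+21+5=46
- A+C: memory 5+7=12, value 20+21=41
Best: 54 rps.

54 rps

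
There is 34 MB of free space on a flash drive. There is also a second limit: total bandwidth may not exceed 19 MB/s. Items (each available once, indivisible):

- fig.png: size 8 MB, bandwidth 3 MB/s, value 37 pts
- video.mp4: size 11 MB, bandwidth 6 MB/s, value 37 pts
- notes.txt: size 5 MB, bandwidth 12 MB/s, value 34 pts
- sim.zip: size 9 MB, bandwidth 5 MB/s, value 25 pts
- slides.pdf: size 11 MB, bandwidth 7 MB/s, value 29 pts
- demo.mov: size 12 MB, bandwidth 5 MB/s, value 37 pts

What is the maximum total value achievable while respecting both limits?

111 pts

Feasible sets respecting both limits:
- fig.png+video.mp4+demo.mov: size 31, bandwidth 14, value 111
- fig.png+video.mp4+slides.pdf: size 30, bandwidth 16, value 103
- fig.png+slides.pdf+demo.mov: size 31, bandwidth 15, value 103
- video.mp4+slides.pdf+demo.mov: size 34, bandwidth 18, value 103
Best: 111 pts.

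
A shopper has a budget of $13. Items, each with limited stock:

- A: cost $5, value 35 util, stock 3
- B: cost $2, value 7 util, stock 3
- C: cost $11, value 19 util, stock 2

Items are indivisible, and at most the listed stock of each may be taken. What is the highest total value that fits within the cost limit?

Best selections within cost 13 and stock limits:
- 2×A + 1×B: cost 12, value 77
- 2×A: cost 10, value 70
Best: 77 util.

77 util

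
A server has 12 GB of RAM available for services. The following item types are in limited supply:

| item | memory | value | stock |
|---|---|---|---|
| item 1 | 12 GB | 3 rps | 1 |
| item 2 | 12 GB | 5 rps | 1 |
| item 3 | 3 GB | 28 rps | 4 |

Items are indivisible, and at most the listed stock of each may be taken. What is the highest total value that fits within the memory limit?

Top feasible selections:
- 4×item 3: memory 12, value 112
- 3×item 3: memory 9, value 84
- 2×item 3: memory 6, value 56
Best: 112 rps.

112 rps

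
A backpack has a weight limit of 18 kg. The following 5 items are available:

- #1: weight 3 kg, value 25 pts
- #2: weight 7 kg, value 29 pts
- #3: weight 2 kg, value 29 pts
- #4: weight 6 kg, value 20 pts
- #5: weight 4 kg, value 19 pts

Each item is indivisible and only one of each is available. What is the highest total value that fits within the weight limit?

103 pts

Check high-value combinations within 18 kg:
- #1+#2+#3+#4: weight 3+7+2+6=18, value 25+29+29+20=103
- #1+#2+#3+#5: weight 3+7+2+4=16, value 25+29+29+19=102
- #1+#3+#4+#5: weight 3+2+6+4=15, value 25+29+20+19=93
- #1+#2+#3: weight 3+7+2=12, value 25+29+29=83
Best: 103 pts.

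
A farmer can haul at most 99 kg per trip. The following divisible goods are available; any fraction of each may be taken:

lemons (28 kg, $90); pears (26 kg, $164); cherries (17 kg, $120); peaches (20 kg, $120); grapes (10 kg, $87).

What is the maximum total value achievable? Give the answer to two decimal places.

Take in order of value per unit:
- grapes (87/10 per unit): all 10 → value 87, running total 87.00
- cherries (120/17 per unit): all 17 → value 120, running total 207.00
- pears (164/26 per unit): all 26 → value 164, running total 371.00
- peaches (120/20 per unit): all 20 → value 120, running total 491.00
- lemons (90/28 per unit): 26 of 28 → value 26×90/28 = 83.5714, running total 574.57
Total 574.57.

574.57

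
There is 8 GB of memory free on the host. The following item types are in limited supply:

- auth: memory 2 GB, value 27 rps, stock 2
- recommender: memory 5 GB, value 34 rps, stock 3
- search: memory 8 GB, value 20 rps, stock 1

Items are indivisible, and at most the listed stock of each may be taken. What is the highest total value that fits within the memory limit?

61 rps

Best selections within memory 8 and stock limits:
- 1×auth + 1×recommender: memory 7, value 61
- 2×auth: memory 4, value 54
Best: 61 rps.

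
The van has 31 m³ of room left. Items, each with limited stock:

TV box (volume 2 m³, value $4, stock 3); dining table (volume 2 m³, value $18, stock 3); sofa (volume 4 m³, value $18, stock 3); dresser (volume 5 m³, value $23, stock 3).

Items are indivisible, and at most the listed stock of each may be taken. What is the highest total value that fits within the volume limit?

Top feasible selections:
- 1×TV box + 3×dining table + 2×sofa + 3×dresser: volume 31, value 163
- 3×dining table + 2×sofa + 3×dresser: volume 29, value 159
Best: $163.

$163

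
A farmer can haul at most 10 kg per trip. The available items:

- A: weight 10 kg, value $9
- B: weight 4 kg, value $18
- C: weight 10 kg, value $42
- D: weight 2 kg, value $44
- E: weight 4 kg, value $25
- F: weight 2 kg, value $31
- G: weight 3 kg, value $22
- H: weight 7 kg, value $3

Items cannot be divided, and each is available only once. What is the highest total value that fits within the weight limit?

Check high-value combinations within 10 kg:
- D+E+F: weight 2+4+2=8, value 44+25+31=100
- D+F+G: weight 2+2+3=7, value 44+31+22=97
- B+D+F: weight 4+2+2=8, value 18+44+31=93
- D+E+G: weight 2+4+3=9, value 44+25+22=91
- B+D+E: weight 4+2+4=10, value 18+44+25=87
Best: $100.

$100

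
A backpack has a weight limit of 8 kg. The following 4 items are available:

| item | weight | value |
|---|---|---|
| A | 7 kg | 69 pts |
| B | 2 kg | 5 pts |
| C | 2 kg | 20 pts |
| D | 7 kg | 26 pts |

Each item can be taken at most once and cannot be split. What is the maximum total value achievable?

This is a 0/1 knapsack; check combinations near the capacity.
- A: weight 7, value 69
- D: weight 7, value 26
- B+C: weight 2+2=4, value 5+20=25
- C: weight 2, value 20
- B: weight 2, value 5
Best: 69 pts.

69 pts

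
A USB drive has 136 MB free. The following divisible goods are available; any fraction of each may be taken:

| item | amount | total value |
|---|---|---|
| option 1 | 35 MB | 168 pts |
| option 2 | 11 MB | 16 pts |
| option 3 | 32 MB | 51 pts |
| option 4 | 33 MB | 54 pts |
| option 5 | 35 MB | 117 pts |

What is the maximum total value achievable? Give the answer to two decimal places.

Take in order of value per unit:
- option 1 (168/35 per unit): all 35 → value 168, running total 168.00
- option 5 (117/35 per unit): all 35 → value 117, running total 285.00
- option 4 (54/33 per unit): all 33 → value 54, running total 339.00
- option 3 (51/32 per unit): all 32 → value 51, running total 390.00
- option 2 (16/11 per unit): 1 of 11 → value 1×16/11 = 1.4545, running total 391.45
Total 391.45.

391.45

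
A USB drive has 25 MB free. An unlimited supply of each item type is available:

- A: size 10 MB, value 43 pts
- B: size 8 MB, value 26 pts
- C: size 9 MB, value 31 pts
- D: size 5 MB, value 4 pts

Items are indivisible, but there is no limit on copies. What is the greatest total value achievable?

Best value-per-unit is A at 43/10; filling with it alone gives 2×43 = 86.
Optimal mix: 2×A + 1×D → size 25, value 90.

90 pts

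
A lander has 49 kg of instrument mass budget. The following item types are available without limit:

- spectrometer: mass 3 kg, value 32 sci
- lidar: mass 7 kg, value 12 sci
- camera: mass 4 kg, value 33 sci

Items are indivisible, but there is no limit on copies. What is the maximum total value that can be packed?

Best value-per-unit is spectrometer at 32/3; filling with it alone gives 16×32 = 512.
Optimal mix: 15×spectrometer + 1×camera → mass 49, value 513.

513 sci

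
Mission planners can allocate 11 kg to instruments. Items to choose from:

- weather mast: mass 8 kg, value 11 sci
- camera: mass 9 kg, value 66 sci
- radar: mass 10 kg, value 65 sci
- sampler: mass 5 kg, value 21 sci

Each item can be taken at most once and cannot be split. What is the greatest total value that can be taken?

Check high-value combinations within 11 kg:
- camera: mass 9, value 66
- radar: mass 10, value 65
- sampler: mass 5, value 21
Best: 66 sci.

66 sci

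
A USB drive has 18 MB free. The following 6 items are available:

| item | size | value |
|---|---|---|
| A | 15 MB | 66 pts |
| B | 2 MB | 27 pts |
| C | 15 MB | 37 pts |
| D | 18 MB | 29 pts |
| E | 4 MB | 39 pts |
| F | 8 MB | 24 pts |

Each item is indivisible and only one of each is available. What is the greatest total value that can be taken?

93 pts

This is a 0/1 knapsack; check combinations near the capacity.
- A+B: size 15+2=17, value 66+27=93
- B+E+F: size 2+4+8=14, value 27+39+24=90
- B+E: size 2+4=6, value 27+39=66
- A: size 15, value 66
- B+C: size 2+15=17, value 27+37=64
Best: 93 pts.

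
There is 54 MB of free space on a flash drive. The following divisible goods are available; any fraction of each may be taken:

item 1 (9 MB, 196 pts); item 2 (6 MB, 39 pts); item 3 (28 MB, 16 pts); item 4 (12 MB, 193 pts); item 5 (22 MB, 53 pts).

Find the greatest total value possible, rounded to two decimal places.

483.86

Take in order of value per unit:
- item 1 (196/9 per unit): all 9 → value 196, running total 196.00
- item 4 (193/12 per unit): all 12 → value 193, running total 389.00
- item 2 (39/6 per unit): all 6 → value 39, running total 428.00
- item 5 (53/22 per unit): all 22 → value 53, running total 481.00
- item 3 (16/28 per unit): 5 of 28 → value 5×16/28 = 2.8571, running total 483.86
Total 483.86.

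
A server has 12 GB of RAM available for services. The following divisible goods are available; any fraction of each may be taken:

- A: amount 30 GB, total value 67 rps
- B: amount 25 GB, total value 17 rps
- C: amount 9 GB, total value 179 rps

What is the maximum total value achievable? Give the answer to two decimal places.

Take in order of value per unit:
- C (179/9 per unit): all 9 → value 179, running total 179.00
- A (67/30 per unit): 3 of 30 → value 3×67/30 = 6.7000, running total 185.70
Total 185.70.

185.70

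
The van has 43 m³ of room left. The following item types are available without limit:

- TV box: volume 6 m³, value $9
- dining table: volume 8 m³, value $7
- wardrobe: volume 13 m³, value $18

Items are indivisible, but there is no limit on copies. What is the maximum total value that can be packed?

$63

Best value-per-unit is TV box at 9/6, and filling with it alone uses volume 7×6=42. No mix of the others beats 7×9 = 63.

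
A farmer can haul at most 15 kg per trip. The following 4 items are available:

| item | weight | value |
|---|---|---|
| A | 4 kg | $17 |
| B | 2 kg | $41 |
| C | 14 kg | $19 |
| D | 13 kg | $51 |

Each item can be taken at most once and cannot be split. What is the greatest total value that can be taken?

$92

Check high-value combinations within 15 kg:
- B+D: weight 2+13=15, value 41+51=92
- A+B: weight 4+2=6, value 17+41=58
- D: weight 13, value 51
- B: weight 2, value 41
Best: $92.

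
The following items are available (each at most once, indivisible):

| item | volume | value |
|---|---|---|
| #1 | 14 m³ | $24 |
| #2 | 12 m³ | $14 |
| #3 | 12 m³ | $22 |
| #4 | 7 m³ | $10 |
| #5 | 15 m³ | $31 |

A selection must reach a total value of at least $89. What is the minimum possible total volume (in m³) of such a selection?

Subsets with value ≥ 89, sorted by total volume:
- #1+#2+#3+#5: volume 53, value 91
- #1+#2+#3+#4+#5: volume 60, value 101
Minimum volume: 53 m³.

53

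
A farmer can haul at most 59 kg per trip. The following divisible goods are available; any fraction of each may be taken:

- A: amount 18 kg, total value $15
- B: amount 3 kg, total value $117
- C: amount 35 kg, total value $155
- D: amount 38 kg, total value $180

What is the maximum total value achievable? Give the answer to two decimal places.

Take in order of value per unit:
- B (117/3 per unit): all 3 → value 117, running total 117.00
- D (180/38 per unit): all 38 → value 180, running total 297.00
- C (155/35 per unit): 18 of 35 → value 18×155/35 = 79.7143, running total 376.71
Total 376.71.

376.71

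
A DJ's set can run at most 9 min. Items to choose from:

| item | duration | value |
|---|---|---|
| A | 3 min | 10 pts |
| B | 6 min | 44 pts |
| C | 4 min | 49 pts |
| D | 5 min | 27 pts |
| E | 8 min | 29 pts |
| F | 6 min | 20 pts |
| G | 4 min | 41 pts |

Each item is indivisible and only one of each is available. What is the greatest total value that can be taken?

90 pts

Check high-value combinations within 9 min:
- C+G: duration 4+4=8, value 49+41=90
- C+D: duration 4+5=9, value 49+27=76
- D+G: duration 5+4=9, value 27+41=68
Best: 90 pts.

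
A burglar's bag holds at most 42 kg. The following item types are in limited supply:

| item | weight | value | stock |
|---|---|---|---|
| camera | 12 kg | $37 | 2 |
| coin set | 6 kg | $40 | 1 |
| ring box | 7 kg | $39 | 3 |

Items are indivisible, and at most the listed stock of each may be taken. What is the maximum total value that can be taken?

$194

Best selections within weight 42 and stock limits:
- 1×camera + 1×coin set + 3×ring box: weight 39, value 194
- 1×coin set + 3×ring box: weight 27, value 157
- 1×camera + 1×coin set + 2×ring box: weight 32, value 155
Best: $194.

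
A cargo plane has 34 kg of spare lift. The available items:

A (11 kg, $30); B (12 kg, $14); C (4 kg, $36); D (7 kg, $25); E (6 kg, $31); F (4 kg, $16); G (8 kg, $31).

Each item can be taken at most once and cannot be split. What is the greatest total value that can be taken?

$144

Check high-value combinations within 34 kg:
- A+C+E+F+G: weight 11+4+6+4+8=33, value 30+36+31+16+31=144
- C+D+E+F+G: weight 4+7+6+4+8=29, value 36+25+31+16+31=139
- A+C+D+E+F: weight 11+4+7+6+4=32, value 30+36+25+31+16=138
- A+C+D+F+G: weight 11+4+7+4+8=34, value 30+36+25+16+31=138
Best: $144.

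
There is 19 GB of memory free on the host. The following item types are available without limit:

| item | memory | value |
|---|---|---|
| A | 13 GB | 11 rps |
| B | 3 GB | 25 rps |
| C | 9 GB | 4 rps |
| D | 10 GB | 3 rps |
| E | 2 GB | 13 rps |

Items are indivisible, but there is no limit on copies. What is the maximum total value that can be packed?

Best value-per-unit is B at 25/3; filling with it alone gives 6×25 = 150.
Optimal mix: 5×B + 2×E → memory 19, value 151.

151 rps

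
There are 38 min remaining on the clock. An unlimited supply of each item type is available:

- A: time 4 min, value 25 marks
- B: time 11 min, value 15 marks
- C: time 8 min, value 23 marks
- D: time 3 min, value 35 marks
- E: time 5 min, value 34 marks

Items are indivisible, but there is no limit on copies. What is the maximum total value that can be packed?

Best value-per-unit is D at 35/3, and filling with it alone uses time 12×3=36. No mix of the others beats 12×35 = 420.

420 marks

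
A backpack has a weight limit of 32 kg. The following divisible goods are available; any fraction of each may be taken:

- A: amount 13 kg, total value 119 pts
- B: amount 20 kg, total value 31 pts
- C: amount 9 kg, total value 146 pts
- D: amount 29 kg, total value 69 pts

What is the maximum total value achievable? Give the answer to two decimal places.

288.79

Take in order of value per unit:
- C (146/9 per unit): all 9 → value 146, running total 146.00
- A (119/13 per unit): all 13 → value 119, running total 265.00
- D (69/29 per unit): 10 of 29 → value 10×69/29 = 23.7931, running total 288.79
Total 288.79.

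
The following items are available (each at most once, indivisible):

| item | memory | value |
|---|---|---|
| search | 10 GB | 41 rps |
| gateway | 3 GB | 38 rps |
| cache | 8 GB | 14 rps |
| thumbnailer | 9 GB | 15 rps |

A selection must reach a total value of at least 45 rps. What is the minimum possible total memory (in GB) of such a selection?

11

Subsets with value ≥ 45, sorted by total memory:
- gateway+cache: memory 11, value 52
- gateway+thumbnailer: memory 12, value 53
- search+gateway: memory 13, value 79
Minimum memory: 11 GB.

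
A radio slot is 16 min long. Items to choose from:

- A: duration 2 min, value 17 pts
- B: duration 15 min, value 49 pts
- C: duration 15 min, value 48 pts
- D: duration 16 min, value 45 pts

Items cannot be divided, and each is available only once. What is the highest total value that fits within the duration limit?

49 pts

Check high-value combinations within 16 min:
- B: duration 15, value 49
- C: duration 15, value 48
- D: duration 16, value 45
Best: 49 pts.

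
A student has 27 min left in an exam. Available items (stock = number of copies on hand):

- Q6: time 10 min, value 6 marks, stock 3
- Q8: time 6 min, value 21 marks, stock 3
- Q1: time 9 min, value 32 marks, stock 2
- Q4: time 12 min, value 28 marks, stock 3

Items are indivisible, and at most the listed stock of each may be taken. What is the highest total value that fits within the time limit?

Top feasible selections:
- 3×Q8 + 1×Q1: time 27, value 95
- 1×Q8 + 2×Q1: time 24, value 85
Best: 95 marks.

95 marks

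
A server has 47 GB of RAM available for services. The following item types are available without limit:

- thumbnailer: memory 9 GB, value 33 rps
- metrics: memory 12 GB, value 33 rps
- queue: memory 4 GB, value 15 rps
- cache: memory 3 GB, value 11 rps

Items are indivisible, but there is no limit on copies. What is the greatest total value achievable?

176 rps

Best value-per-unit is queue at 15/4; filling with it alone gives 11×15 = 165.
Optimal mix: 11×queue + 1×cache → memory 47, value 176.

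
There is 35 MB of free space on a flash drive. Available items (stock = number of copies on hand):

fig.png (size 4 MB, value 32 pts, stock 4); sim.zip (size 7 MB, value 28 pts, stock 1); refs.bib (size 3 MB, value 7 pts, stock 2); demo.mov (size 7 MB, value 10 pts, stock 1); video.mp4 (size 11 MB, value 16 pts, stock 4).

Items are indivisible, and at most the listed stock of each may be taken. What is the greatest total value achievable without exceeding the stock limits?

173 pts

Best selections within size 35 and stock limits:
- 4×fig.png + 1×sim.zip + 1×refs.bib + 1×demo.mov: size 33, value 173
- 4×fig.png + 1×sim.zip + 1×video.mp4: size 34, value 172
- 4×fig.png + 1×sim.zip + 2×refs.bib: size 29, value 170
Best: 173 pts.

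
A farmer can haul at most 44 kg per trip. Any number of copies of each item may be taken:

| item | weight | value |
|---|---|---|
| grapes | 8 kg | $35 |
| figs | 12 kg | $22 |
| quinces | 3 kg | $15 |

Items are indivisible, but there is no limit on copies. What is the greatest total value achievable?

$215

Best value-per-unit is quinces at 15/3; filling with it alone gives 14×15 = 210.
Optimal mix: 1×grapes + 12×quinces → weight 44, value 215.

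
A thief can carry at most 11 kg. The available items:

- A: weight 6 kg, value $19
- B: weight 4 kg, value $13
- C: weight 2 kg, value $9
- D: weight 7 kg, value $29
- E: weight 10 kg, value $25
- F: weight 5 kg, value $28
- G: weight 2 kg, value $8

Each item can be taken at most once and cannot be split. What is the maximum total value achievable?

$50

Check high-value combinations within 11 kg:
- B+C+F: weight 4+2+5=11, value 13+9+28=50
- B+F+G: weight 4+5+2=11, value 13+28+8=49
- A+F: weight 6+5=11, value 19+28=47
- C+D+G: weight 2+7+2=11, value 9+29+8=46
- C+F+G: weight 2+5+2=9, value 9+28+8=45
Best: $50.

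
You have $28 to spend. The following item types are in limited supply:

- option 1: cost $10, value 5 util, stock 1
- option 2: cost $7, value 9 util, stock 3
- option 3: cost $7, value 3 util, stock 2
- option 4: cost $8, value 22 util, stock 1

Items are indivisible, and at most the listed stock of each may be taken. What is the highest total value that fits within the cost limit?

Best selections within cost 28 and stock limits:
- 2×option 2 + 1×option 4: cost 22, value 40
- 1×option 1 + 1×option 2 + 1×option 4: cost 25, value 36
Best: 40 util.

40 util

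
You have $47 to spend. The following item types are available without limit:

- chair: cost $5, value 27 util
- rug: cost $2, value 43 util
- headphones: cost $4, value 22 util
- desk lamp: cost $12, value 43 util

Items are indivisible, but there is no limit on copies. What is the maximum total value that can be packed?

989 util

Best value-per-unit is rug at 43/2, and filling with it alone uses cost 23×2=46. No mix of the others beats 23×43 = 989.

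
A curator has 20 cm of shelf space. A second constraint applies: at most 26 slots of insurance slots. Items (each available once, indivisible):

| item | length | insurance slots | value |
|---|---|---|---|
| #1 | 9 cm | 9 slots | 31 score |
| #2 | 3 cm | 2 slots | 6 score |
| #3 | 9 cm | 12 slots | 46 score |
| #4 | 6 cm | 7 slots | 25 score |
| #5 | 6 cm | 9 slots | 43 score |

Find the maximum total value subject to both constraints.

95 score

Feasible sets respecting both limits:
- #2+#3+#5: length 18, insurance slots 23, value 95
- #3+#5: length 15, insurance slots 21, value 89
- #1+#2+#5: length 18, insurance slots 20, value 80
Best: 95 score.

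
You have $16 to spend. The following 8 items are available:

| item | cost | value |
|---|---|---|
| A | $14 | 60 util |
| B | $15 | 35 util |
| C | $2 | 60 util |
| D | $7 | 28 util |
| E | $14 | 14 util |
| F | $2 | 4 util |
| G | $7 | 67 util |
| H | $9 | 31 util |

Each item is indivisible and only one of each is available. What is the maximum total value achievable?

155 util

Check high-value combinations within $16:
- C+D+G: cost 2+7+7=16, value 60+28+67=155
- C+F+G: cost 2+2+7=11, value 60+4+67=131
- C+G: cost 2+7=9, value 60+67=127
- A+C: cost 14+2=16, value 60+60=120
Best: 155 util.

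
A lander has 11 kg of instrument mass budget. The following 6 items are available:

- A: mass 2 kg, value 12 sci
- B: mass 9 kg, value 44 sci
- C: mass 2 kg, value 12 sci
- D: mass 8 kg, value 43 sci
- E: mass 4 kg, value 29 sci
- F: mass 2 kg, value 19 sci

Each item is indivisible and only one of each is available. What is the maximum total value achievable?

Check high-value combinations within 11 kg:
- A+C+E+F: mass 2+2+4+2=10, value 12+12+29+19=72
- B+F: mass 9+2=11, value 44+19=63
- D+F: mass 8+2=10, value 43+19=62
- A+E+F: mass 2+4+2=8, value 12+29+19=60
Best: 72 sci.

72 sci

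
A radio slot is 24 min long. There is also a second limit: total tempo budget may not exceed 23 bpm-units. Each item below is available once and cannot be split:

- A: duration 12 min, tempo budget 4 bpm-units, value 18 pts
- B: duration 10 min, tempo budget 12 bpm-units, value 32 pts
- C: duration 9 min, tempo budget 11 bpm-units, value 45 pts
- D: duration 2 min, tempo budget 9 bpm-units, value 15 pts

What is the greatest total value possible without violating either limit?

Feasible sets respecting both limits:
- B+C: duration 19, tempo budget 23, value 77
- A+C: duration 21, tempo budget 15, value 63
- C+D: duration 11, tempo budget 20, value 60
- A+B: duration 22, tempo budget 16, value 50
Best: 77 pts.

77 pts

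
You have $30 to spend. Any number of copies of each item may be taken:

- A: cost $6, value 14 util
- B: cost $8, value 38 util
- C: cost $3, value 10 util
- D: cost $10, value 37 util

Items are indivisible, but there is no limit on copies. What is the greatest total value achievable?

Best value-per-unit is B at 38/8; filling with it alone gives 3×38 = 114.
Optimal mix: 3×B + 2×C → cost 30, value 134.

134 util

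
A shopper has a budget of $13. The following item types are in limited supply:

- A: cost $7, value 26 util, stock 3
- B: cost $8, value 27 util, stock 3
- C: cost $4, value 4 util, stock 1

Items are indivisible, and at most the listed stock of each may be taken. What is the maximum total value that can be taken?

Best selections within cost 13 and stock limits:
- 1×B + 1×C: cost 12, value 31
- 1×A + 1×C: cost 11, value 30
Best: 31 util.

31 util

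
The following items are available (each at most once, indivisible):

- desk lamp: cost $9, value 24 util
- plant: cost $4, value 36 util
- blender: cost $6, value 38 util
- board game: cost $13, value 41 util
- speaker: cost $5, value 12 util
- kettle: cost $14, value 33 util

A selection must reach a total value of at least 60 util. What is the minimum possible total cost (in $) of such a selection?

Subsets with value ≥ 60, sorted by total cost:
- plant+blender: cost 10, value 74
- desk lamp+plant: cost 13, value 60
Minimum cost: 10 $.

10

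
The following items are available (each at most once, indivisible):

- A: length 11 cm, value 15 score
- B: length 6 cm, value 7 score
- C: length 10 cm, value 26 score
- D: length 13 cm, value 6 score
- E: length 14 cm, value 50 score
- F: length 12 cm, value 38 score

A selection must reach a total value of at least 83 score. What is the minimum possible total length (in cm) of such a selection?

Subsets with value ≥ 83, sorted by total length:
- E+F: length 26, value 88
- B+C+E: length 30, value 83
- B+E+F: length 32, value 95
- A+C+E: length 35, value 91
Minimum length: 26 cm.

26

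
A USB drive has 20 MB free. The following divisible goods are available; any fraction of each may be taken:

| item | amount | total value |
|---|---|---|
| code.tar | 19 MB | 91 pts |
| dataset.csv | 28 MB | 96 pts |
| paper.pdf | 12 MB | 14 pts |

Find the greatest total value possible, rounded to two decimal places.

Take in order of value per unit:
- code.tar (91/19 per unit): all 19 → value 91, running total 91.00
- dataset.csv (96/28 per unit): 1 of 28 → value 1×96/28 = 3.4286, running total 94.43
Total 94.43.

94.43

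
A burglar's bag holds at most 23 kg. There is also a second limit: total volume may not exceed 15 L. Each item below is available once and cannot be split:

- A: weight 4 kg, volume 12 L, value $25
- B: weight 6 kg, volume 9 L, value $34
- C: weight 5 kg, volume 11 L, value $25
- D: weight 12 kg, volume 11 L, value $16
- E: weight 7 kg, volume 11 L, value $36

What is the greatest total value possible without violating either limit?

$36

Feasible sets respecting both limits:
- E: weight 7, volume 11, value 36
- B: weight 6, volume 9, value 34
- A: weight 4, volume 12, value 25
- C: weight 5, volume 11, value 25
Best: $36.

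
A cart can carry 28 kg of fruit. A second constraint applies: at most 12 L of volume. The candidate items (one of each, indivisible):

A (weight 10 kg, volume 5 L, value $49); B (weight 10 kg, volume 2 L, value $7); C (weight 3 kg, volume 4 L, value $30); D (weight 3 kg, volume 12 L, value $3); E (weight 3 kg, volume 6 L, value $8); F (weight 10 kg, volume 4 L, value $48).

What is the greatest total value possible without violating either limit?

$97

Feasible sets respecting both limits:
- A+F: weight 20, volume 9, value 97
- A+B+C: weight 23, volume 11, value 86
- B+C+F: weight 23, volume 10, value 85
- A+C: weight 13, volume 9, value 79
Best: $97.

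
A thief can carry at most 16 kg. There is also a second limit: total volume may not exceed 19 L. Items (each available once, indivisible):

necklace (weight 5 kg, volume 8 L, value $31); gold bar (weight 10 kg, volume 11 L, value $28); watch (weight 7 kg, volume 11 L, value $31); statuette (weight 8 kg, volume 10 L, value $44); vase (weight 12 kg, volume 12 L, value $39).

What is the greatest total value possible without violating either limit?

$75

Feasible sets respecting both limits:
- necklace+statuette: weight 13, volume 18, value 75
- necklace+watch: weight 12, volume 19, value 62
- necklace+gold bar: weight 15, volume 19, value 59
Best: $75.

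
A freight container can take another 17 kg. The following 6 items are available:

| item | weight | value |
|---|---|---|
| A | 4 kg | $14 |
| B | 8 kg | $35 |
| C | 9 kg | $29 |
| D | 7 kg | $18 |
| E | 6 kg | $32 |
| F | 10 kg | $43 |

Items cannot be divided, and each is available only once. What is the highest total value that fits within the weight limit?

$75

This is a 0/1 knapsack; check combinations near the capacity.
- E+F: weight 6+10=16, value 32+43=75
- B+E: weight 8+6=14, value 35+32=67
- B+C: weight 8+9=17, value 35+29=64
- A+D+E: weight 4+7+6=17, value 14+18+32=64
- C+E: weight 9+6=15, value 29+32=61
Best: $75.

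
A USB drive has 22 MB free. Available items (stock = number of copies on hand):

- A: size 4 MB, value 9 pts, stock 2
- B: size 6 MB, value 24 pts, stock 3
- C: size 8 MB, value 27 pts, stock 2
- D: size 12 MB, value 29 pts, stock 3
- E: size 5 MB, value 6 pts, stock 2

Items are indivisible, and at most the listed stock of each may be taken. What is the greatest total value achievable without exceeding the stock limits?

81 pts

Best selections within size 22 and stock limits:
- 1×A + 3×B: size 22, value 81
- 1×B + 2×C: size 22, value 78
- 2×B + 1×C: size 20, value 75
- 3×B: size 18, value 72
Best: 81 pts.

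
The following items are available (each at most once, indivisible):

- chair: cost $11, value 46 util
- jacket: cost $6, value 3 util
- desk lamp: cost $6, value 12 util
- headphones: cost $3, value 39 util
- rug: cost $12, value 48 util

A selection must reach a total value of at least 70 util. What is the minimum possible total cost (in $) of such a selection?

Subsets with value ≥ 70, sorted by total cost:
- chair+headphones: cost 14, value 85
- headphones+rug: cost 15, value 87
- chair+desk lamp+headphones: cost 20, value 97
- chair+jacket+headphones: cost 20, value 88
Minimum cost: 14 $.

14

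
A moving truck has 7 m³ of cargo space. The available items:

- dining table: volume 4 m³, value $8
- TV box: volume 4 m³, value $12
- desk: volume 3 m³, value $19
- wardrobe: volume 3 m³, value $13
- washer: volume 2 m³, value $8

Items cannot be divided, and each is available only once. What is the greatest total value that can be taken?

$32

This is a 0/1 knapsack; check combinations near the capacity.
- desk+wardrobe: volume 3+3=6, value 19+13=32
- TV box+desk: volume 4+3=7, value 12+19=31
- desk+washer: volume 3+2=5, value 19+8=27
Best: $32.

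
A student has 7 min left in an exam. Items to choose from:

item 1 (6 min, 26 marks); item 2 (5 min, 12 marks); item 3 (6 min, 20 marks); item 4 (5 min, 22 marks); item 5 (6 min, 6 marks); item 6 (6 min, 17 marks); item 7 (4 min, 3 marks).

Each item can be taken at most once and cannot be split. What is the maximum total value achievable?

26 marks

This is a 0/1 knapsack; check combinations near the capacity.
- item 1: time 6, value 26
- item 4: time 5, value 22
- item 3: time 6, value 20
- item 6: time 6, value 17
- item 2: time 5, value 12
Best: 26 marks.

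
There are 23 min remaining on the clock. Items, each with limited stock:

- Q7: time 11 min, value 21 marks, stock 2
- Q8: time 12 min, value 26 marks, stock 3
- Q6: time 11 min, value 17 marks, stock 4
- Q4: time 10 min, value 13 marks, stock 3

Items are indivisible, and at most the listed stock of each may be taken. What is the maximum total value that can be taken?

47 marks

Top feasible selections:
- 1×Q7 + 1×Q8: time 23, value 47
- 1×Q8 + 1×Q6: time 23, value 43
Best: 47 marks.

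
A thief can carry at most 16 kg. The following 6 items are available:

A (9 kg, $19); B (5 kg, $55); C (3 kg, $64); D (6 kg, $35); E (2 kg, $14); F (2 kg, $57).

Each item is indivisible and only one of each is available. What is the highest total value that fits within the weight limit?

Check high-value combinations within 16 kg:
- B+C+D+F: weight 5+3+6+2=16, value 55+64+35+57=211
- B+C+E+F: weight 5+3+2+2=12, value 55+64+14+57=190
- B+C+F: weight 5+3+2=10, value 55+64+57=176
Best: $211.

$211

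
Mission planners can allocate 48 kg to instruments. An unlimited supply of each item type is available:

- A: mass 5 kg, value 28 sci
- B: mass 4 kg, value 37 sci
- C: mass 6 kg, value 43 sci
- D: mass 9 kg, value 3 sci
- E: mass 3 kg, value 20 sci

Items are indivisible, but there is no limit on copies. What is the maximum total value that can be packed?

Best value-per-unit is B at 37/4, and filling with it alone uses mass 12×4=48. No mix of the others beats 12×37 = 444.

444 sci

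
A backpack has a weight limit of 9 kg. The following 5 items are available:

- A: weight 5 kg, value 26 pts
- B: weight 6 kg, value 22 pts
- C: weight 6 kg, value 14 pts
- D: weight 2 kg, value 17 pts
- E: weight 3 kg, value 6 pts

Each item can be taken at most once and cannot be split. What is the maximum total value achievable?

Check high-value combinations within 9 kg:
- A+D: weight 5+2=7, value 26+17=43
- B+D: weight 6+2=8, value 22+17=39
- A+E: weight 5+3=8, value 26+6=32
- C+D: weight 6+2=8, value 14+17=31
Best: 43 pts.

43 pts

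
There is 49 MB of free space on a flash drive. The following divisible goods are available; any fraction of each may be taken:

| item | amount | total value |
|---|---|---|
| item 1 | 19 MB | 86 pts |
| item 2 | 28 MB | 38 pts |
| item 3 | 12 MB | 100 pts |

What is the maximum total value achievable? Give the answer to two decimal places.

Take in order of value per unit:
- item 3 (100/12 per unit): all 12 → value 100, running total 100.00
- item 1 (86/19 per unit): all 19 → value 86, running total 186.00
- item 2 (38/28 per unit): 18 of 28 → value 18×38/28 = 24.4286, running total 210.43
Total 210.43.

210.43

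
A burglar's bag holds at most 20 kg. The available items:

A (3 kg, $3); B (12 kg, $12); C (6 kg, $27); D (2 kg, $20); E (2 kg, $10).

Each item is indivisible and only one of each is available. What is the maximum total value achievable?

$60

Check high-value combinations within 20 kg:
- A+C+D+E: weight 3+6+2+2=13, value 3+27+20+10=60
- B+C+D: weight 12+6+2=20, value 12+27+20=59
- C+D+E: weight 6+2+2=10, value 27+20+10=57
- A+C+D: weight 3+6+2=11, value 3+27+20=50
Best: $60.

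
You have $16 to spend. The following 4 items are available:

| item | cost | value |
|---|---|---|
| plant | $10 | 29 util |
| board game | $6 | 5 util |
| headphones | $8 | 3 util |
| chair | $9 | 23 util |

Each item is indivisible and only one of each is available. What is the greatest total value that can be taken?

This is a 0/1 knapsack; check combinations near the capacity.
- plant+board game: cost 10+6=16, value 29+5=34
- plant: cost 10, value 29
- board game+chair: cost 6+9=15, value 5+23=28
- chair: cost 9, value 23
- board game+headphones: cost 6+8=14, value 5+3=8
Best: 34 util.

34 util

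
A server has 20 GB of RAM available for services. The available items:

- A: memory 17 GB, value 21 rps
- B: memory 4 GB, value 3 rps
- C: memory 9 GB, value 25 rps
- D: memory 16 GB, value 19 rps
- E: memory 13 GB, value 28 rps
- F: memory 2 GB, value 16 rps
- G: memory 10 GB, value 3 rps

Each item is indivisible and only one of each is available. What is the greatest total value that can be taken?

47 rps

Check high-value combinations within 20 GB:
- B+E+F: memory 4+13+2=19, value 3+28+16=47
- B+C+F: memory 4+9+2=15, value 3+25+16=44
- E+F: memory 13+2=15, value 28+16=44
- C+F: memory 9+2=11, value 25+16=41
- A+F: memory 17+2=19, value 21+16=37
Best: 47 rps.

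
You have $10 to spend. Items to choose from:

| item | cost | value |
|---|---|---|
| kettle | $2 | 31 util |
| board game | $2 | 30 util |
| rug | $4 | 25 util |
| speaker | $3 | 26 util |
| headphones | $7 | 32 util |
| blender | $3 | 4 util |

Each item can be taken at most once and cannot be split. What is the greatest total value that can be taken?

91 util

Check high-value combinations within $10:
- kettle+board game+speaker+blender: cost 2+2+3+3=10, value 31+30+26+4=91
- kettle+board game+speaker: cost 2+2+3=7, value 31+30+26=87
- kettle+board game+rug: cost 2+2+4=8, value 31+30+25=86
Best: 91 util.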